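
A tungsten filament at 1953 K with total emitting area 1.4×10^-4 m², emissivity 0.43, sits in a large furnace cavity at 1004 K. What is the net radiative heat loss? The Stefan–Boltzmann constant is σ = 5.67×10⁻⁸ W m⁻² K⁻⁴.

Q = εσA(T⁴ − T_s⁴). T⁴ − T_s⁴ = (1953)⁴ − (1004)⁴ = 1.45×10^13 − 1.02×10^12 = 1.35×10^13 K⁴.
Q = 0.43 × 5.67×10⁻⁸ × 1.40×10^-4 × 1.35×10^13 = 46.2 W.

Q ≈ 46.2 W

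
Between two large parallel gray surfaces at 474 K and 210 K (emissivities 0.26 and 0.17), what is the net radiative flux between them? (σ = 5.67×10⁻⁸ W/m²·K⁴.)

q ≈ 315 W/m²

For two large parallel gray plates, q = σ(T₁⁴ − T₂⁴) / (1/ε₁ + 1/ε₂ − 1).
1/ε₁ + 1/ε₂ − 1 = 1/0.26 + 1/0.17 − 1 = 8.729.
T₁⁴ − T₂⁴ = 5.05×10^10 − 1.94×10^9 = 4.85×10^10 K⁴.
q = 5.67×10⁻⁸ × 4.85×10^10 / 8.729 = 315 W/m².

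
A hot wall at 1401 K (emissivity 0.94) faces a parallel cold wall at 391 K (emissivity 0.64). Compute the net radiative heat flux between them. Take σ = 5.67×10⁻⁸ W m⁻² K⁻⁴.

q ≈ 1.34×10^5 W/m²

For two large parallel gray plates, q = σ(T₁⁴ − T₂⁴) / (1/ε₁ + 1/ε₂ − 1).
1/ε₁ + 1/ε₂ − 1 = 1/0.94 + 1/0.64 − 1 = 1.626.
T₁⁴ − T₂⁴ = 3.85×10^12 − 2.34×10^10 = 3.83×10^12 K⁴.
q = 5.67×10⁻⁸ × 3.83×10^12 / 1.626 = 1.34×10^5 W/m².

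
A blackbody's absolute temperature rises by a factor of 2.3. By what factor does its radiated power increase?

P ∝ T⁴, so the power scales as (2.3)⁴ = 28.0.

factor ≈ 28.0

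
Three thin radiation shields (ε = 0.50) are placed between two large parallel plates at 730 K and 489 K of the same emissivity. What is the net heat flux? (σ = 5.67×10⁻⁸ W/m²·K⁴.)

Each of the 4 gaps contributes resistance (2/ε − 1) = 2/0.50 − 1 = 3.000; total = 12.00.
q = σ(T₁⁴ − T₂⁴) / 12.00 = 5.67×10⁻⁸ × 2.27×10^11 / 12.00 = 1070 W/m².

q ≈ 1070 W/m²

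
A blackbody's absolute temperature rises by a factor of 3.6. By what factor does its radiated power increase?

P ∝ T⁴, so the power scales as (3.6)⁴ = 168.

factor ≈ 168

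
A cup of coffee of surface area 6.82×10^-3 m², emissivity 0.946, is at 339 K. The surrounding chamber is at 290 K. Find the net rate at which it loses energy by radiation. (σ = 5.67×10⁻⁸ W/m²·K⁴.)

Q = εσA(T⁴ − T_s⁴). T⁴ − T_s⁴ = (339)⁴ − (290)⁴ = 1.32×10^10 − 7.07×10^9 = 6.13×10^9 K⁴.
Q = 0.946 × 5.67×10⁻⁸ × 6.82×10^-3 × 6.13×10^9 = 2.24 W.

Q ≈ 2.24 W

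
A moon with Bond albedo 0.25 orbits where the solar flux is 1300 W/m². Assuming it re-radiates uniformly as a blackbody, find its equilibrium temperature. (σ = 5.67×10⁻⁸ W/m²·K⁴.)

Power absorbed = (1−a)S·πR²; power emitted = 4πR²σT⁴. Equating and cancelling πR²:
T = ((1−a)S / 4σ)^(1/4) = (975 / (4 × 5.67×10⁻⁸))^(1/4) = (4.30×10^9)^(1/4).
T = 256 K.

T ≈ 256 K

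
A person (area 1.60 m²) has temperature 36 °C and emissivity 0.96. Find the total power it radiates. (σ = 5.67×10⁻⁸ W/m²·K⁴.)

36 °C = 309 K.
Stefan–Boltzmann: P = εσAT⁴ = 0.96 × 5.67×10⁻⁸ × 1.60 × (309)⁴ = 0.96 × 5.67×10⁻⁸ × 1.60 × 9.12×10^9.
P = 794 W.

P ≈ 794 W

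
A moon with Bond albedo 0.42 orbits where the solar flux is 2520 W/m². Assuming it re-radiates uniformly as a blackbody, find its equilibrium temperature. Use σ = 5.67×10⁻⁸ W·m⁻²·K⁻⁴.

Power absorbed = (1−a)S·πR²; power emitted = 4πR²σT⁴. Equating and cancelling πR²:
T = ((1−a)S / 4σ)^(1/4) = (1460 / (4 × 5.67×10⁻⁸))^(1/4) = (6.44×10^9)^(1/4).
T = 283 K.

T ≈ 283 K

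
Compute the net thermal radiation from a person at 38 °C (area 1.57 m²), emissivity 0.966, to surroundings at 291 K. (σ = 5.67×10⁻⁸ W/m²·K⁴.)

Convert: 38 °C = 311 K.
Q = εσA(T⁴ − T_s⁴). T⁴ − T_s⁴ = (311)⁴ − (291)⁴ = 9.35×10^9 − 7.17×10^9 = 2.18×10^9 K⁴.
Q = 0.966 × 5.67×10⁻⁸ × 1.57 × 2.18×10^9 = 188 W.

Q ≈ 188 W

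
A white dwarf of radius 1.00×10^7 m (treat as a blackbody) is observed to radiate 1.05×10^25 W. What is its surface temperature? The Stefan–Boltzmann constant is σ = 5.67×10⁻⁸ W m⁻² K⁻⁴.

A = 4πr² = 4π × (1.00×10^7)² = 1.26×10^15 m².
From P = σAT⁴, T = (P / σA)^(1/4) = (1.05×10^25 / (5.67×10⁻⁸ × 1.26×10^15))^(1/4).
T = (1.47×10^17)^(1/4) = 19600 K.

T ≈ 19600 K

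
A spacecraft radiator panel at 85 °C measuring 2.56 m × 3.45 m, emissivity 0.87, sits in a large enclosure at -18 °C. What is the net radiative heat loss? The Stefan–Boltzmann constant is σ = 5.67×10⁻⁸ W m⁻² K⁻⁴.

Q ≈ 5310 W

A = 2.56 × 3.45 = 8.83 m².
Convert: 85 °C = 358 K; -18 °C = 255 K.
Q = εσA(T⁴ − T_s⁴). T⁴ − T_s⁴ = (358)⁴ − (255)⁴ = 1.64×10^10 − 4.23×10^9 = 1.22×10^10 K⁴.
Q = 0.87 × 5.67×10⁻⁸ × 8.83 × 1.22×10^10 = 5310 W.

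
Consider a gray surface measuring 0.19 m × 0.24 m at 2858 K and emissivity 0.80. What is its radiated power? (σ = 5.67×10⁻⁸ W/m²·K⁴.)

A = 0.19 × 0.24 = 0.0456 m².
Stefan–Boltzmann: P = εσAT⁴ = 0.80 × 5.67×10⁻⁸ × 0.0456 × (2858)⁴ = 0.80 × 5.67×10⁻⁸ × 0.0456 × 6.67×10^13.
P = 1.38×10^5 W.

P ≈ 1.38×10^5 W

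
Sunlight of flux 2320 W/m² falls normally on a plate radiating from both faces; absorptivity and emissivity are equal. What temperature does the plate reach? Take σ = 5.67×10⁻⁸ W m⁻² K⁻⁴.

Absorbed flux αS = emitted flux 2εσT⁴ per unit area; with α = ε this gives T = (S/2σ)^(1/4).
T = (2320 / (2 × 5.67×10⁻⁸))^(1/4) = (2.05×10^10)^(1/4).
T = 378 K.

T ≈ 378 K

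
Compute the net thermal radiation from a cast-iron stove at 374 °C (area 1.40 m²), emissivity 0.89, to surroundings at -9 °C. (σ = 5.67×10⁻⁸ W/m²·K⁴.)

Convert: 374 °C = 647 K; -9 °C = 264 K.
Q = εσA(T⁴ − T_s⁴). T⁴ − T_s⁴ = (647)⁴ − (264)⁴ = 1.75×10^11 − 4.86×10^9 = 1.70×10^11 K⁴.
Q = 0.89 × 5.67×10⁻⁸ × 1.40 × 1.70×10^11 = 12000 W.

Q ≈ 12000 W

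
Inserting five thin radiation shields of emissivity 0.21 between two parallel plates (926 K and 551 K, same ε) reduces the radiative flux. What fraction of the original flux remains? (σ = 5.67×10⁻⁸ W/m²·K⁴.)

ratio ≈ 0.167

With N identical shields there are N+1 = 6 gaps in series, each with the same radiative resistance, so the flux falls to 1/(N+1) of its unshielded value.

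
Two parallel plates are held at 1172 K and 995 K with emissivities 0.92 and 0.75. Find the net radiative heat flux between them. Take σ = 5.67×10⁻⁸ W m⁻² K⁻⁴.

q ≈ 36200 W/m²

For two large parallel gray plates, q = σ(T₁⁴ − T₂⁴) / (1/ε₁ + 1/ε₂ − 1).
1/ε₁ + 1/ε₂ − 1 = 1/0.92 + 1/0.75 − 1 = 1.420.
T₁⁴ − T₂⁴ = 1.89×10^12 − 9.80×10^11 = 9.07×10^11 K⁴.
q = 5.67×10⁻⁸ × 9.07×10^11 / 1.420 = 36200 W/m².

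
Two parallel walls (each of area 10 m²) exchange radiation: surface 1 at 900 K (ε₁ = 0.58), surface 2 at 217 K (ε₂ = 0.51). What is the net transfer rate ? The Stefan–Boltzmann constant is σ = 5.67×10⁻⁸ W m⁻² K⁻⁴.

Q ≈ 1.38×10^5 W

For two large parallel gray plates, q = σ(T₁⁴ − T₂⁴) / (1/ε₁ + 1/ε₂ − 1).
1/ε₁ + 1/ε₂ − 1 = 1/0.58 + 1/0.51 − 1 = 2.685.
T₁⁴ − T₂⁴ = 6.56×10^11 − 2.22×10^9 = 6.54×10^11 K⁴.
q = 5.67×10⁻⁸ × 6.54×10^11 / 2.685 = 13800 W/m².
Q = q·A = 13800 × 10 = 1.38×10^5 W.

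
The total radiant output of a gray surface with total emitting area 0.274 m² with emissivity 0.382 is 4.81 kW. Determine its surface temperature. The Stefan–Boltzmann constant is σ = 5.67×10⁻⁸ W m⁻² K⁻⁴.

T ≈ 949 K

From P = εσAT⁴, T = (P / εσA)^(1/4) = (4810 / (0.382 × 5.67×10⁻⁸ × 0.274))^(1/4).
T = (8.10×10^11)^(1/4) = 949 K.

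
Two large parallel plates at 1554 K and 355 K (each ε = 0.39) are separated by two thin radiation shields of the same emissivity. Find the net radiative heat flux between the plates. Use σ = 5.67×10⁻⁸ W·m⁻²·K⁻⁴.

Each of the 3 gaps contributes resistance (2/ε − 1) = 2/0.39 − 1 = 4.128; total = 12.38.
q = σ(T₁⁴ − T₂⁴) / 12.38 = 5.67×10⁻⁸ × 5.82×10^12 / 12.38 = 26600 W/m².

q ≈ 26600 W/m²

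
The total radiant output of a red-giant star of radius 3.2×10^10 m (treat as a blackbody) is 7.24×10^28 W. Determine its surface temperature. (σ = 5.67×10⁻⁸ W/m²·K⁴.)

T ≈ 3160 K

A = 4πr² = 4π × (3.2×10^10)² = 1.29×10^22 m².
From P = σAT⁴, T = (P / σA)^(1/4) = (7.24×10^28 / (5.67×10⁻⁸ × 1.29×10^22))^(1/4).
T = (9.92×10^13)^(1/4) = 3160 K.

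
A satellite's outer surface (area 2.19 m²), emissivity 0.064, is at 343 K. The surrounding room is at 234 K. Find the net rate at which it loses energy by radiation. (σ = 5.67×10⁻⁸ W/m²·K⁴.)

Q ≈ 86.2 W

Q = εσA(T⁴ − T_s⁴). T⁴ − T_s⁴ = (343)⁴ − (234)⁴ = 1.38×10^10 − 3.00×10^9 = 1.08×10^10 K⁴.
Q = 0.064 × 5.67×10⁻⁸ × 2.19 × 1.08×10^10 = 86.2 W.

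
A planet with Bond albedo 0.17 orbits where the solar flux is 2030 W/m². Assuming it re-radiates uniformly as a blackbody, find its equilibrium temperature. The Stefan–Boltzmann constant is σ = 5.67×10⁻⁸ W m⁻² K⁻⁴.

T ≈ 294 K

Power absorbed = (1−a)S·πR²; power emitted = 4πR²σT⁴. Equating and cancelling πR²:
T = ((1−a)S / 4σ)^(1/4) = (1680 / (4 × 5.67×10⁻⁸))^(1/4) = (7.43×10^9)^(1/4).
T = 294 K.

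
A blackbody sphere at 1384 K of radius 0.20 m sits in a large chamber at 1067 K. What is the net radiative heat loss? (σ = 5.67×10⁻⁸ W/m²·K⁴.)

A = 4πr² = 4π × (0.20)² = 0.503 m².
Q = σA(T⁴ − T_s⁴). T⁴ − T_s⁴ = (1384)⁴ − (1067)⁴ = 3.67×10^12 − 1.30×10^12 = 2.37×10^12 K⁴.
Q = 5.67×10⁻⁸ × 0.503 × 2.37×10^12 = 67600 W.

Q ≈ 67600 W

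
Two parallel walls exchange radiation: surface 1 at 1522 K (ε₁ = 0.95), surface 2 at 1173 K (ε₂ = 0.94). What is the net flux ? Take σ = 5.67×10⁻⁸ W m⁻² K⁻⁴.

For two large parallel gray plates, q = σ(T₁⁴ − T₂⁴) / (1/ε₁ + 1/ε₂ − 1).
1/ε₁ + 1/ε₂ − 1 = 1/0.95 + 1/0.94 − 1 = 1.116.
T₁⁴ − T₂⁴ = 5.37×10^12 − 1.89×10^12 = 3.47×10^12 K⁴.
q = 5.67×10⁻⁸ × 3.47×10^12 / 1.116 = 1.76×10^5 W/m².

q ≈ 1.76×10^5 W/m²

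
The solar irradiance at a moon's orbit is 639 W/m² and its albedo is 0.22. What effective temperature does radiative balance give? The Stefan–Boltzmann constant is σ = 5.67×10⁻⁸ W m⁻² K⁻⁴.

Power absorbed = (1−a)S·πR²; power emitted = 4πR²σT⁴. Equating and cancelling πR²:
T = ((1−a)S / 4σ)^(1/4) = (498 / (4 × 5.67×10⁻⁸))^(1/4) = (2.20×10^9)^(1/4).
T = 217 K.

T ≈ 217 K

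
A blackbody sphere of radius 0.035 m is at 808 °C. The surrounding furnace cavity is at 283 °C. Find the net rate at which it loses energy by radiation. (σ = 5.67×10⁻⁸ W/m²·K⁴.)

Q ≈ 1110 W

A = 4πr² = 4π × (0.035)² = 0.0154 m².
Convert: 808 °C = 1081 K; 283 °C = 556 K.
Q = σA(T⁴ − T_s⁴). T⁴ − T_s⁴ = (1081)⁴ − (556)⁴ = 1.37×10^12 − 9.56×10^10 = 1.27×10^12 K⁴.
Q = 5.67×10⁻⁸ × 0.0154 × 1.27×10^12 = 1110 W.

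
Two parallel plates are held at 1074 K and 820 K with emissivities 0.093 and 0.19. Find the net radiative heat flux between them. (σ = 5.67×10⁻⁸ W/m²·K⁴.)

q ≈ 3320 W/m²

For two large parallel gray plates, q = σ(T₁⁴ − T₂⁴) / (1/ε₁ + 1/ε₂ − 1).
1/ε₁ + 1/ε₂ − 1 = 1/0.093 + 1/0.19 − 1 = 15.02.
T₁⁴ − T₂⁴ = 1.33×10^12 − 4.52×10^11 = 8.78×10^11 K⁴.
q = 5.67×10⁻⁸ × 8.78×10^11 / 15.02 = 3320 W/m².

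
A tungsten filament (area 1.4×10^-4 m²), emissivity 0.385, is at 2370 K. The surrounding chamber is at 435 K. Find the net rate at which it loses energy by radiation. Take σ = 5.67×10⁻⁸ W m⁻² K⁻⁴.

Q ≈ 96.3 W

Q = εσA(T⁴ − T_s⁴). T⁴ − T_s⁴ = (2370)⁴ − (435)⁴ = 3.15×10^13 − 3.58×10^10 = 3.15×10^13 K⁴.
Q = 0.385 × 5.67×10⁻⁸ × 1.40×10^-4 × 3.15×10^13 = 96.3 W.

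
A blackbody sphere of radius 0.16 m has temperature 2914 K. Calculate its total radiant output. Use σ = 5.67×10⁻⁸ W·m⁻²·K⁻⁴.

A = 4πr² = 4π × (0.16)² = 0.322 m².
P = σAT⁴ = 5.67×10⁻⁸ × 0.322 × (2914)⁴ = 5.67×10⁻⁸ × 0.322 × 7.21×10^13.
P = 1.32×10^6 W.

P ≈ 1.32×10^6 W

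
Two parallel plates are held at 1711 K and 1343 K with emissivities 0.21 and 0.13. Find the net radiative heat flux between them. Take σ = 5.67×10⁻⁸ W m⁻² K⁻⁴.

q ≈ 26300 W/m²

For two large parallel gray plates, q = σ(T₁⁴ − T₂⁴) / (1/ε₁ + 1/ε₂ − 1).
1/ε₁ + 1/ε₂ − 1 = 1/0.21 + 1/0.13 − 1 = 11.45.
T₁⁴ − T₂⁴ = 8.57×10^12 − 3.25×10^12 = 5.32×10^12 K⁴.
q = 5.67×10⁻⁸ × 5.32×10^12 / 11.45 = 26300 W/m².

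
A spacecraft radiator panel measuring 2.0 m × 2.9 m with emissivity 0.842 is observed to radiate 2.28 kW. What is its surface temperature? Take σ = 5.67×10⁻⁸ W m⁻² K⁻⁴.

T ≈ 301 K

A = 2.0 × 2.9 = 5.80 m².
From P = εσAT⁴, T = (P / εσA)^(1/4) = (2280 / (0.842 × 5.67×10⁻⁸ × 5.80))^(1/4).
T = (8.23×10^9)^(1/4) = 301 K.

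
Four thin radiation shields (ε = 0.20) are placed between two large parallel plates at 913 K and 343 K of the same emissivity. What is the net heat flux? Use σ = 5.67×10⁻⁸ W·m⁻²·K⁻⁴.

Each of the 5 gaps contributes resistance (2/ε − 1) = 2/0.20 − 1 = 9.000; total = 45.00.
q = σ(T₁⁴ − T₂⁴) / 45.00 = 5.67×10⁻⁸ × 6.81×10^11 / 45.00 = 858 W/m².

q ≈ 858 W/m²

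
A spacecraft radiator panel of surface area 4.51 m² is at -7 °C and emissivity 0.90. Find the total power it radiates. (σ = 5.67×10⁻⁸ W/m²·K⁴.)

P ≈ 1150 W

-7 °C = 266 K.
Stefan–Boltzmann: P = εσAT⁴ = 0.90 × 5.67×10⁻⁸ × 4.51 × (266)⁴ = 0.90 × 5.67×10⁻⁸ × 4.51 × 5.01×10^9.
P = 1150 W.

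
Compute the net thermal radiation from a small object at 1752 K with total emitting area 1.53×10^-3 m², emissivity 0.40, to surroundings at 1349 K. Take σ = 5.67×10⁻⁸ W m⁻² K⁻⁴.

Q = εσA(T⁴ − T_s⁴). T⁴ − T_s⁴ = (1752)⁴ − (1349)⁴ = 9.42×10^12 − 3.31×10^12 = 6.11×10^12 K⁴.
Q = 0.40 × 5.67×10⁻⁸ × 1.53×10^-3 × 6.11×10^12 = 212 W.

Q ≈ 212 W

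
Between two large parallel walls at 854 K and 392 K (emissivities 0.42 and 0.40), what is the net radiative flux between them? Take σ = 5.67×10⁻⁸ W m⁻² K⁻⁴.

For two large parallel gray plates, q = σ(T₁⁴ − T₂⁴) / (1/ε₁ + 1/ε₂ − 1).
1/ε₁ + 1/ε₂ − 1 = 1/0.42 + 1/0.40 − 1 = 3.881.
T₁⁴ − T₂⁴ = 5.32×10^11 − 2.36×10^10 = 5.08×10^11 K⁴.
q = 5.67×10⁻⁸ × 5.08×10^11 / 3.881 = 7430 W/m².

q ≈ 7430 W/m²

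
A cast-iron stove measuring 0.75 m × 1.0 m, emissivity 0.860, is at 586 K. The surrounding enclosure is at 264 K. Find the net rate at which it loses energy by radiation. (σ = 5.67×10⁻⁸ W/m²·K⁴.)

A = 0.75 × 1.0 = 0.750 m².
Q = εσA(T⁴ − T_s⁴). T⁴ − T_s⁴ = (586)⁴ − (264)⁴ = 1.18×10^11 − 4.86×10^9 = 1.13×10^11 K⁴.
Q = 0.860 × 5.67×10⁻⁸ × 0.750 × 1.13×10^11 = 4130 W.

Q ≈ 4130 W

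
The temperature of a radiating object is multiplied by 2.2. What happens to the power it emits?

factor ≈ 23.4

P ∝ T⁴, so the power scales as (2.2)⁴ = 23.4.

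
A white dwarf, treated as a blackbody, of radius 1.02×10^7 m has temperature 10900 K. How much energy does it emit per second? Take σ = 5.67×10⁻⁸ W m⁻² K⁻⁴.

P ≈ 1.05×10^24 W

A = 4πr² = 4π × (1.02×10^7)² = 1.31×10^15 m².
P = σAT⁴ = 5.67×10⁻⁸ × 1.31×10^15 × (10900)⁴ = 5.67×10⁻⁸ × 1.31×10^15 × 1.41×10^16.
P = 1.05×10^24 W.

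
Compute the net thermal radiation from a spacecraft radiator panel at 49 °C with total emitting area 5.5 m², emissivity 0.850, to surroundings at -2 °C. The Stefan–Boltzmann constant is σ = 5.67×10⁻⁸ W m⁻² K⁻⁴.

Q ≈ 1420 W

Convert: 49 °C = 322 K; -2 °C = 271 K.
Q = εσA(T⁴ − T_s⁴). T⁴ − T_s⁴ = (322)⁴ − (271)⁴ = 1.08×10^10 − 5.39×10^9 = 5.36×10^9 K⁴.
Q = 0.850 × 5.67×10⁻⁸ × 5.50 × 5.36×10^9 = 1420 W.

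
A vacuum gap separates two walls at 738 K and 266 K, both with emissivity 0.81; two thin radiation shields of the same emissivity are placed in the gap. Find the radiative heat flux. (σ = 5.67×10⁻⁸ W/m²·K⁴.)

Each of the 3 gaps contributes resistance (2/ε − 1) = 2/0.81 − 1 = 1.469; total = 4.407.
q = σ(T₁⁴ − T₂⁴) / 4.407 = 5.67×10⁻⁸ × 2.92×10^11 / 4.407 = 3750 W/m².

q ≈ 3750 W/m²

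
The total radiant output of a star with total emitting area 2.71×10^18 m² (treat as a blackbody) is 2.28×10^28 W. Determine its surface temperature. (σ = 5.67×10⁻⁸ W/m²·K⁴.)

T ≈ 19600 K

From P = σAT⁴, T = (P / σA)^(1/4) = (2.28×10^28 / (5.67×10⁻⁸ × 2.71×10^18))^(1/4).
T = (1.48×10^17)^(1/4) = 19600 K.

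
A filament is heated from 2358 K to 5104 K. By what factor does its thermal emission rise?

ratio ≈ 22.0

P ∝ T⁴, so the ratio is (5104/2358)⁴ = (2.165)⁴ = 22.0.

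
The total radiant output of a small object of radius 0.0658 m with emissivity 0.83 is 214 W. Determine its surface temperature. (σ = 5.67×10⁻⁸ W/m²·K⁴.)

A = 4πr² = 4π × (0.0658)² = 0.0544 m².
From P = εσAT⁴, T = (P / εσA)^(1/4) = (214 / (0.83 × 5.67×10⁻⁸ × 0.0544))^(1/4).
T = (8.36×10^10)^(1/4) = 538 K.

T ≈ 538 K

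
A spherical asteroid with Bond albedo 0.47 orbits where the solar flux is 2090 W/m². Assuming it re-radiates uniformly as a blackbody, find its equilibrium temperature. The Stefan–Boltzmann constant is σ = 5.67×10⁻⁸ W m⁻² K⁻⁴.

T ≈ 264 K

Power absorbed = (1−a)S·πR²; power emitted = 4πR²σT⁴. Equating and cancelling πR²:
T = ((1−a)S / 4σ)^(1/4) = (1110 / (4 × 5.67×10⁻⁸))^(1/4) = (4.88×10^9)^(1/4).
T = 264 K.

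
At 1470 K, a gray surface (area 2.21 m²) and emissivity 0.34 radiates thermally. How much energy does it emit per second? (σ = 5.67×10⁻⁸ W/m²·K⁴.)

P ≈ 1.99×10^5 W

Stefan–Boltzmann: P = εσAT⁴ = 0.34 × 5.67×10⁻⁸ × 2.21 × (1470)⁴ = 0.34 × 5.67×10⁻⁸ × 2.21 × 4.67×10^12.
P = 1.99×10^5 W.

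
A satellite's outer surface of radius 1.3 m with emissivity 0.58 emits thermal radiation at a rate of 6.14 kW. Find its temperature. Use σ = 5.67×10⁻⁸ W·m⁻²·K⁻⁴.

T ≈ 306 K

A = 4πr² = 4π × (1.3)² = 21.2 m².
From P = εσAT⁴, T = (P / εσA)^(1/4) = (6140 / (0.58 × 5.67×10⁻⁸ × 21.2))^(1/4).
T = (8.79×10^9)^(1/4) = 306 K.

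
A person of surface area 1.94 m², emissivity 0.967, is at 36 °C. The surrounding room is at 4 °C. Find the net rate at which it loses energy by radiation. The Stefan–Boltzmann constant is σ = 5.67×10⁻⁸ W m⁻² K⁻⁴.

Convert: 36 °C = 309 K; 4 °C = 277 K.
Q = εσA(T⁴ − T_s⁴). T⁴ − T_s⁴ = (309)⁴ − (277)⁴ = 9.12×10^9 − 5.89×10^9 = 3.23×10^9 K⁴.
Q = 0.967 × 5.67×10⁻⁸ × 1.94 × 3.23×10^9 = 343 W.

Q ≈ 343 W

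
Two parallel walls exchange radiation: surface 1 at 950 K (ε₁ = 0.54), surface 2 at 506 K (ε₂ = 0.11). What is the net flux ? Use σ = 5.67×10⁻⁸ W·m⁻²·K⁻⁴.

For two large parallel gray plates, q = σ(T₁⁴ − T₂⁴) / (1/ε₁ + 1/ε₂ − 1).
1/ε₁ + 1/ε₂ − 1 = 1/0.54 + 1/0.11 − 1 = 9.943.
T₁⁴ − T₂⁴ = 8.15×10^11 − 6.56×10^10 = 7.49×10^11 K⁴.
q = 5.67×10⁻⁸ × 7.49×10^11 / 9.943 = 4270 W/m².

q ≈ 4270 W/m²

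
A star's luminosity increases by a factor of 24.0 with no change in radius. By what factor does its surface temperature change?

P ∝ T⁴ ⇒ T ∝ P^(1/4), so T scales by (24.0)^(1/4) = 2.21.

factor ≈ 2.21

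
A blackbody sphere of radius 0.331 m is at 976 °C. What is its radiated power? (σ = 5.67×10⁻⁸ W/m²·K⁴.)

P ≈ 1.90×10^5 W

A = 4πr² = 4π × (0.331)² = 1.38 m².
976 °C = 1249 K.
P = σAT⁴ = 5.67×10⁻⁸ × 1.38 × (1249)⁴ = 5.67×10⁻⁸ × 1.38 × 2.43×10^12.
P = 1.90×10^5 W.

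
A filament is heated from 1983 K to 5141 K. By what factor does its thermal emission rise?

P ∝ T⁴, so the ratio is (5141/1983)⁴ = (2.593)⁴ = 45.2.

ratio ≈ 45.2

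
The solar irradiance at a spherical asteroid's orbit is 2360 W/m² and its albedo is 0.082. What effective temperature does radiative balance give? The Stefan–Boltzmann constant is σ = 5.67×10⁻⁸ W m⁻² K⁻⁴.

Power absorbed = (1−a)S·πR²; power emitted = 4πR²σT⁴. Equating and cancelling πR²:
T = ((1−a)S / 4σ)^(1/4) = (2170 / (4 × 5.67×10⁻⁸))^(1/4) = (9.55×10^9)^(1/4).
T = 313 K.

T ≈ 313 K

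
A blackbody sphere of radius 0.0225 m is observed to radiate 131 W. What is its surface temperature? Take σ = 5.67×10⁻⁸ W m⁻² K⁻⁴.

A = 4πr² = 4π × (0.0225)² = 6.36×10^-3 m².
From P = σAT⁴, T = (P / σA)^(1/4) = (131 / (5.67×10⁻⁸ × 6.36×10^-3))^(1/4).
T = (3.63×10^11)^(1/4) = 776 K.

T ≈ 776 K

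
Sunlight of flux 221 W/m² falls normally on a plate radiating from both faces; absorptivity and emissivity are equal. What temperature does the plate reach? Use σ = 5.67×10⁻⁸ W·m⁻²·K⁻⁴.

T ≈ 210 K

Absorbed flux αS = emitted flux 2εσT⁴ per unit area; with α = ε this gives T = (S/2σ)^(1/4).
T = (221 / (2 × 5.67×10⁻⁸))^(1/4) = (1.95×10^9)^(1/4).
T = 210 K.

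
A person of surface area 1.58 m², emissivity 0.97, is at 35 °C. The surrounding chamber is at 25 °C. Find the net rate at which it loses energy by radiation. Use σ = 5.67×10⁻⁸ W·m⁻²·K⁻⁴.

Convert: 35 °C = 308 K; 25 °C = 298 K.
Q = εσA(T⁴ − T_s⁴). T⁴ − T_s⁴ = (308)⁴ − (298)⁴ = 9.00×10^9 − 7.89×10^9 = 1.11×10^9 K⁴.
Q = 0.97 × 5.67×10⁻⁸ × 1.58 × 1.11×10^9 = 96.7 W.

Q ≈ 96.7 W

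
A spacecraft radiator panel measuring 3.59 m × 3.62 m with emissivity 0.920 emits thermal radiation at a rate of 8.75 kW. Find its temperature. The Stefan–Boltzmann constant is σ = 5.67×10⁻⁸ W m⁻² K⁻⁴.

T ≈ 337 K

A = 3.59 × 3.62 = 13.0 m².
From P = εσAT⁴, T = (P / εσA)^(1/4) = (8750 / (0.920 × 5.67×10⁻⁸ × 13.0))^(1/4).
T = (1.29×10^10)^(1/4) = 337 K.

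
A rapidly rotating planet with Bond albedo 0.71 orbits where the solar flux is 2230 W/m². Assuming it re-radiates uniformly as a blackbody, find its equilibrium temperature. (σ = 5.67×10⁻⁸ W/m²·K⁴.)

T ≈ 231 K

Power absorbed = (1−a)S·πR²; power emitted = 4πR²σT⁴. Equating and cancelling πR²:
T = ((1−a)S / 4σ)^(1/4) = (647 / (4 × 5.67×10⁻⁸))^(1/4) = (2.85×10^9)^(1/4).
T = 231 K.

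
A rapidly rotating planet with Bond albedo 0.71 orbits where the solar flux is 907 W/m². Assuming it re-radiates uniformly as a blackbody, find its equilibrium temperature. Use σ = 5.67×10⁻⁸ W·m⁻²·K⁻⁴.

T ≈ 185 K

Power absorbed = (1−a)S·πR²; power emitted = 4πR²σT⁴. Equating and cancelling πR²:
T = ((1−a)S / 4σ)^(1/4) = (263 / (4 × 5.67×10⁻⁸))^(1/4) = (1.16×10^9)^(1/4).
T = 185 K.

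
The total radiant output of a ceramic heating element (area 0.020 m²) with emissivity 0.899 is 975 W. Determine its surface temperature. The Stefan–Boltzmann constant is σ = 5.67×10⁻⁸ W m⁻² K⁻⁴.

From P = εσAT⁴, T = (P / εσA)^(1/4) = (975 / (0.899 × 5.67×10⁻⁸ × 0.0200))^(1/4).
T = (9.56×10^11)^(1/4) = 989 K.

T ≈ 989 K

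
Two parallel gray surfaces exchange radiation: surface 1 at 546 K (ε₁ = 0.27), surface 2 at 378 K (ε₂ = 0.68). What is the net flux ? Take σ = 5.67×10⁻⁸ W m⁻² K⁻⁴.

q ≈ 930 W/m²

For two large parallel gray plates, q = σ(T₁⁴ − T₂⁴) / (1/ε₁ + 1/ε₂ − 1).
1/ε₁ + 1/ε₂ − 1 = 1/0.27 + 1/0.68 − 1 = 4.174.
T₁⁴ − T₂⁴ = 8.89×10^10 − 2.04×10^10 = 6.85×10^10 K⁴.
q = 5.67×10⁻⁸ × 6.85×10^10 / 4.174 = 930 W/m².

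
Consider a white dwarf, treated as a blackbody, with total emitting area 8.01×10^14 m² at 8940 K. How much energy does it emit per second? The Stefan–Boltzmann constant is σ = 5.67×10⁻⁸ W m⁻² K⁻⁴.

P ≈ 2.90×10^23 W

P = σAT⁴ = 5.67×10⁻⁸ × 8.01×10^14 × (8940)⁴ = 5.67×10⁻⁸ × 8.01×10^14 × 6.39×10^15.
P = 2.90×10^23 W.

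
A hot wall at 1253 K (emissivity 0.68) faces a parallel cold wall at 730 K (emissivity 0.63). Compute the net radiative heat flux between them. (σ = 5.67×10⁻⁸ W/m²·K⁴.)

q ≈ 60100 W/m²

For two large parallel gray plates, q = σ(T₁⁴ − T₂⁴) / (1/ε₁ + 1/ε₂ − 1).
1/ε₁ + 1/ε₂ − 1 = 1/0.68 + 1/0.63 − 1 = 2.058.
T₁⁴ − T₂⁴ = 2.46×10^12 − 2.84×10^11 = 2.18×10^12 K⁴.
q = 5.67×10⁻⁸ × 2.18×10^12 / 2.058 = 60100 W/m².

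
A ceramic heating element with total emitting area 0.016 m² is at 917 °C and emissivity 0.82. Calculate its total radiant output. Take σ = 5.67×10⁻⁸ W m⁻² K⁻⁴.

P ≈ 1490 W

917 °C = 1190 K.
Stefan–Boltzmann: P = εσAT⁴ = 0.82 × 5.67×10⁻⁸ × 0.0160 × (1190)⁴ = 0.82 × 5.67×10⁻⁸ × 0.0160 × 2.01×10^12.
P = 1490 W.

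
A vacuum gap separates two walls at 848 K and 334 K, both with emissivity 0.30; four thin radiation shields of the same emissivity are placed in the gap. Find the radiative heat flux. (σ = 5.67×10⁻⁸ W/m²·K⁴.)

q ≈ 1010 W/m²

Each of the 5 gaps contributes resistance (2/ε − 1) = 2/0.30 − 1 = 5.667; total = 28.33.
q = σ(T₁⁴ − T₂⁴) / 28.33 = 5.67×10⁻⁸ × 5.05×10^11 / 28.33 = 1010 W/m².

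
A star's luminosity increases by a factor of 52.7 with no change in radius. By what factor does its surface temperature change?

P ∝ T⁴ ⇒ T ∝ P^(1/4), so T scales by (52.7)^(1/4) = 2.69.

factor ≈ 2.69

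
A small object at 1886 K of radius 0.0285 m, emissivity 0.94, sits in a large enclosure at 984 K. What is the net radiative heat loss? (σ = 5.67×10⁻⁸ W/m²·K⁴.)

Q ≈ 6370 W

A = 4πr² = 4π × (0.0285)² = 0.0102 m².
Q = εσA(T⁴ − T_s⁴). T⁴ − T_s⁴ = (1886)⁴ − (984)⁴ = 1.27×10^13 − 9.38×10^11 = 1.17×10^13 K⁴.
Q = 0.94 × 5.67×10⁻⁸ × 0.0102 × 1.17×10^13 = 6370 W.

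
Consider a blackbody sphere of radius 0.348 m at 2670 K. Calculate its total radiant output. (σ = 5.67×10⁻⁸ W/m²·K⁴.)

P ≈ 4.39×10^6 W

A = 4πr² = 4π × (0.348)² = 1.52 m².
P = σAT⁴ = 5.67×10⁻⁸ × 1.52 × (2670)⁴ = 5.67×10⁻⁸ × 1.52 × 5.08×10^13.
P = 4.39×10^6 W.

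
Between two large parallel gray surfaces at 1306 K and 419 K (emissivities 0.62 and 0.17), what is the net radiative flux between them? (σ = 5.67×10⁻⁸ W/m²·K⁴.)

q ≈ 25100 W/m²

For two large parallel gray plates, q = σ(T₁⁴ − T₂⁴) / (1/ε₁ + 1/ε₂ − 1).
1/ε₁ + 1/ε₂ − 1 = 1/0.62 + 1/0.17 − 1 = 6.495.
T₁⁴ − T₂⁴ = 2.91×10^12 − 3.08×10^10 = 2.88×10^12 K⁴.
q = 5.67×10⁻⁸ × 2.88×10^12 / 6.495 = 25100 W/m².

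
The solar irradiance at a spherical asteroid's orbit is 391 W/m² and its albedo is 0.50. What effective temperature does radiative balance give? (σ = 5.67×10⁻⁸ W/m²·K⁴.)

Power absorbed = (1−a)S·πR²; power emitted = 4πR²σT⁴. Equating and cancelling πR²:
T = ((1−a)S / 4σ)^(1/4) = (196 / (4 × 5.67×10⁻⁸))^(1/4) = (8.62×10^8)^(1/4).
T = 171 K.

T ≈ 171 K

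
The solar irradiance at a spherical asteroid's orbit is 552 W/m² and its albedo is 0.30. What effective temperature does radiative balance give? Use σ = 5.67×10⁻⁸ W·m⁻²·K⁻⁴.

T ≈ 203 K

Power absorbed = (1−a)S·πR²; power emitted = 4πR²σT⁴. Equating and cancelling πR²:
T = ((1−a)S / 4σ)^(1/4) = (386 / (4 × 5.67×10⁻⁸))^(1/4) = (1.70×10^9)^(1/4).
T = 203 K.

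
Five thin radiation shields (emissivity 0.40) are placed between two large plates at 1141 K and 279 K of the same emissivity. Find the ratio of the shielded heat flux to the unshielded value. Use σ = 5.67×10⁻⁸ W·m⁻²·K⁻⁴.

ratio ≈ 0.167

With N identical shields there are N+1 = 6 gaps in series, each with the same radiative resistance, so the flux falls to 1/(N+1) of its unshielded value.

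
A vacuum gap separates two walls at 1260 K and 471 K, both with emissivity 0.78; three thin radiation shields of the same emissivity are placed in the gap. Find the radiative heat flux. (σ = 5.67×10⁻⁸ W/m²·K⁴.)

q ≈ 22400 W/m²

Each of the 4 gaps contributes resistance (2/ε − 1) = 2/0.78 − 1 = 1.564; total = 6.256.
q = σ(T₁⁴ − T₂⁴) / 6.256 = 5.67×10⁻⁸ × 2.47×10^12 / 6.256 = 22400 W/m².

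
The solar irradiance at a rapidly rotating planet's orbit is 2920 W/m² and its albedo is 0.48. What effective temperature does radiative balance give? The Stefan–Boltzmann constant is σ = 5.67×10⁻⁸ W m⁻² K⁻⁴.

Power absorbed = (1−a)S·πR²; power emitted = 4πR²σT⁴. Equating and cancelling πR²:
T = ((1−a)S / 4σ)^(1/4) = (1520 / (4 × 5.67×10⁻⁸))^(1/4) = (6.69×10^9)^(1/4).
T = 286 K.

T ≈ 286 K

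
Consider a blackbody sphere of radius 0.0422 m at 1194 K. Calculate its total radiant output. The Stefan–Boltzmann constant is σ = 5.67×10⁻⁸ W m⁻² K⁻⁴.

P ≈ 2580 W

A = 4πr² = 4π × (0.0422)² = 0.0224 m².
P = σAT⁴ = 5.67×10⁻⁸ × 0.0224 × (1194)⁴ = 5.67×10⁻⁸ × 0.0224 × 2.03×10^12.
P = 2580 W.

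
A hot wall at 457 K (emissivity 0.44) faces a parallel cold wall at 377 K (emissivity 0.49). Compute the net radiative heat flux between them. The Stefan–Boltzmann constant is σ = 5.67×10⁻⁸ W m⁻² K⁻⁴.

For two large parallel gray plates, q = σ(T₁⁴ − T₂⁴) / (1/ε₁ + 1/ε₂ − 1).
1/ε₁ + 1/ε₂ − 1 = 1/0.44 + 1/0.49 − 1 = 3.314.
T₁⁴ − T₂⁴ = 4.36×10^10 − 2.02×10^10 = 2.34×10^10 K⁴.
q = 5.67×10⁻⁸ × 2.34×10^10 / 3.314 = 401 W/m².

q ≈ 401 W/m²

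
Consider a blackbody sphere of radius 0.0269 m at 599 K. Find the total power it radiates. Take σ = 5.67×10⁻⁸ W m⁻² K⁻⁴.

A = 4πr² = 4π × (0.0269)² = 9.09×10^-3 m².
P = σAT⁴ = 5.67×10⁻⁸ × 9.09×10^-3 × (599)⁴ = 5.67×10⁻⁸ × 9.09×10^-3 × 1.29×10^11.
P = 66.4 W.

P ≈ 66.4 W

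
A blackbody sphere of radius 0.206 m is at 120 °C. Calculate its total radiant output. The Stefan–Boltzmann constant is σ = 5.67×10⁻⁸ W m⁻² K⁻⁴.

P ≈ 721 W

A = 4πr² = 4π × (0.206)² = 0.533 m².
120 °C = 393 K.
P = σAT⁴ = 5.67×10⁻⁸ × 0.533 × (393)⁴ = 5.67×10⁻⁸ × 0.533 × 2.39×10^10.
P = 721 W.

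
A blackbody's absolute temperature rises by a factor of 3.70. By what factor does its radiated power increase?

factor ≈ 187

P ∝ T⁴, so the power scales as (3.70)⁴ = 187.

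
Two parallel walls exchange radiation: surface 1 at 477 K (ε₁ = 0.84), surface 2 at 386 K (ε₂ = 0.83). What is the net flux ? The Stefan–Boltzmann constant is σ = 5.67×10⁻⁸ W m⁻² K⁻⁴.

For two large parallel gray plates, q = σ(T₁⁴ − T₂⁴) / (1/ε₁ + 1/ε₂ − 1).
1/ε₁ + 1/ε₂ − 1 = 1/0.84 + 1/0.83 − 1 = 1.395.
T₁⁴ − T₂⁴ = 5.18×10^10 − 2.22×10^10 = 2.96×10^10 K⁴.
q = 5.67×10⁻⁸ × 2.96×10^10 / 1.395 = 1200 W/m².

q ≈ 1200 W/m²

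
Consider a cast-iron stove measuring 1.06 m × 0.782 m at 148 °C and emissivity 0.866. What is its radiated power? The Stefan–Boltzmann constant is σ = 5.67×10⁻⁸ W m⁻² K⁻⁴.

P ≈ 1280 W

A = 1.06 × 0.782 = 0.829 m².
148 °C = 421 K.
Stefan–Boltzmann: P = εσAT⁴ = 0.866 × 5.67×10⁻⁸ × 0.829 × (421)⁴ = 0.866 × 5.67×10⁻⁸ × 0.829 × 3.14×10^10.
P = 1280 W.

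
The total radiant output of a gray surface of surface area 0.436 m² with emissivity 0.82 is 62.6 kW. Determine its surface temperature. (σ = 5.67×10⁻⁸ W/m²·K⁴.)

T ≈ 1330 K

From P = εσAT⁴, T = (P / εσA)^(1/4) = (62600 / (0.82 × 5.67×10⁻⁸ × 0.436))^(1/4).
T = (3.09×10^12)^(1/4) = 1330 K.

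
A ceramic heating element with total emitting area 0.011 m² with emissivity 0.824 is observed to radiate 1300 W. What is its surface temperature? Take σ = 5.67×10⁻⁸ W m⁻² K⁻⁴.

T ≈ 1260 K

From P = εσAT⁴, T = (P / εσA)^(1/4) = (1300 / (0.824 × 5.67×10⁻⁸ × 0.0110))^(1/4).
T = (2.53×10^12)^(1/4) = 1260 K.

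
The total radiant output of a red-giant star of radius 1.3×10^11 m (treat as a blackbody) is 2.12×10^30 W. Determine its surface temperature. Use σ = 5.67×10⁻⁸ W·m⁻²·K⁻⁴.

T ≈ 3640 K

A = 4πr² = 4π × (1.3×10^11)² = 2.12×10^23 m².
From P = σAT⁴, T = (P / σA)^(1/4) = (2.12×10^30 / (5.67×10⁻⁸ × 2.12×10^23))^(1/4).
T = (1.76×10^14)^(1/4) = 3640 K.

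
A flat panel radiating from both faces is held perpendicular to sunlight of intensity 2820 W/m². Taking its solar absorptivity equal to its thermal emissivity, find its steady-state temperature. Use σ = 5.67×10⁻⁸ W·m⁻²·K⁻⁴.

Absorbed flux αS = emitted flux 2εσT⁴ per unit area; with α = ε this gives T = (S/2σ)^(1/4).
T = (2820 / (2 × 5.67×10⁻⁸))^(1/4) = (2.49×10^10)^(1/4).
T = 397 K.

T ≈ 397 K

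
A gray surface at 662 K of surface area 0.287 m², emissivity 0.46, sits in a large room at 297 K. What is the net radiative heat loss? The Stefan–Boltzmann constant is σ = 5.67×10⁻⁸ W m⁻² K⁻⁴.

Q ≈ 1380 W

Q = εσA(T⁴ − T_s⁴). T⁴ − T_s⁴ = (662)⁴ − (297)⁴ = 1.92×10^11 − 7.78×10^9 = 1.84×10^11 K⁴.
Q = 0.46 × 5.67×10⁻⁸ × 0.287 × 1.84×10^11 = 1380 W.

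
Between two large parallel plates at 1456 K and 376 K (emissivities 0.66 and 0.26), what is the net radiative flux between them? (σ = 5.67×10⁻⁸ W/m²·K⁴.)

For two large parallel gray plates, q = σ(T₁⁴ − T₂⁴) / (1/ε₁ + 1/ε₂ − 1).
1/ε₁ + 1/ε₂ − 1 = 1/0.66 + 1/0.26 − 1 = 4.361.
T₁⁴ − T₂⁴ = 4.49×10^12 − 2.00×10^10 = 4.47×10^12 K⁴.
q = 5.67×10⁻⁸ × 4.47×10^12 / 4.361 = 58200 W/m².

q ≈ 58200 W/m²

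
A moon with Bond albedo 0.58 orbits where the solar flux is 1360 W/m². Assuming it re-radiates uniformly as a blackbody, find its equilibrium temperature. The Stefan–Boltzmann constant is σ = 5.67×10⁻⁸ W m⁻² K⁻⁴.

T ≈ 224 K

Power absorbed = (1−a)S·πR²; power emitted = 4πR²σT⁴. Equating and cancelling πR²:
T = ((1−a)S / 4σ)^(1/4) = (571 / (4 × 5.67×10⁻⁸))^(1/4) = (2.52×10^9)^(1/4).
T = 224 K.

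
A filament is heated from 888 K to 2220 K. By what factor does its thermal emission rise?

P ∝ T⁴, so the ratio is (2220/888)⁴ = (2.500)⁴ = 39.1.

ratio ≈ 39.1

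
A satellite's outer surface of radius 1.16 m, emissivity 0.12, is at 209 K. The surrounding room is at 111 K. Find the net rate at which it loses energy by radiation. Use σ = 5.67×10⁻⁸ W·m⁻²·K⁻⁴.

Q ≈ 202 W

A = 4πr² = 4π × (1.16)² = 16.9 m².
Q = εσA(T⁴ − T_s⁴). T⁴ − T_s⁴ = (209)⁴ − (111)⁴ = 1.91×10^9 − 1.52×10^8 = 1.76×10^9 K⁴.
Q = 0.12 × 5.67×10⁻⁸ × 16.9 × 1.76×10^9 = 202 W.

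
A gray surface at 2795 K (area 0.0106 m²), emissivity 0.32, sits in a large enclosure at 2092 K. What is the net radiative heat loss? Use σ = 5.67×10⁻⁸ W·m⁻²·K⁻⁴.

Q = εσA(T⁴ − T_s⁴). T⁴ − T_s⁴ = (2795)⁴ − (2092)⁴ = 6.10×10^13 − 1.92×10^13 = 4.19×10^13 K⁴.
Q = 0.32 × 5.67×10⁻⁸ × 0.0106 × 4.19×10^13 = 8050 W.

Q ≈ 8050 W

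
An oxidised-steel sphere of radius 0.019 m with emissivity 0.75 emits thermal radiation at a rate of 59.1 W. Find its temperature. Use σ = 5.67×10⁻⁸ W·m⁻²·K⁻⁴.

A = 4πr² = 4π × (0.019)² = 4.54×10^-3 m².
From P = εσAT⁴, T = (P / εσA)^(1/4) = (59.1 / (0.75 × 5.67×10⁻⁸ × 4.54×10^-3))^(1/4).
T = (3.06×10^11)^(1/4) = 744 K.

T ≈ 744 K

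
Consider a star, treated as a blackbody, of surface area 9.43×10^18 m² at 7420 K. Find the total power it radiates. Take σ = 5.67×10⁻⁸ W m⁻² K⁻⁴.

P ≈ 1.62×10^27 W

P = σAT⁴ = 5.67×10⁻⁸ × 9.43×10^18 × (7420)⁴ = 5.67×10⁻⁸ × 9.43×10^18 × 3.03×10^15.
P = 1.62×10^27 W.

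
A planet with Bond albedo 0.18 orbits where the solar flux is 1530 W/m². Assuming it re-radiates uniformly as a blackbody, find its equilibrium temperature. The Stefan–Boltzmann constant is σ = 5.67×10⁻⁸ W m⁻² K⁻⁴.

T ≈ 273 K

Power absorbed = (1−a)S·πR²; power emitted = 4πR²σT⁴. Equating and cancelling πR²:
T = ((1−a)S / 4σ)^(1/4) = (1250 / (4 × 5.67×10⁻⁸))^(1/4) = (5.53×10^9)^(1/4).
T = 273 K.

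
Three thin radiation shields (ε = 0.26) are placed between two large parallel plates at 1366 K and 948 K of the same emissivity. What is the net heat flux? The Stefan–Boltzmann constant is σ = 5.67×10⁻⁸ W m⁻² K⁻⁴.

Each of the 4 gaps contributes resistance (2/ε − 1) = 2/0.26 − 1 = 6.692; total = 26.77.
q = σ(T₁⁴ − T₂⁴) / 26.77 = 5.67×10⁻⁸ × 2.67×10^12 / 26.77 = 5660 W/m².

q ≈ 5660 W/m²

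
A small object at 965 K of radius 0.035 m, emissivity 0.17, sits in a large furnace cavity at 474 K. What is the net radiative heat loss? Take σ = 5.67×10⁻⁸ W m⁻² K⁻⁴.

Q ≈ 121 W

A = 4πr² = 4π × (0.035)² = 0.0154 m².
Q = εσA(T⁴ − T_s⁴). T⁴ − T_s⁴ = (965)⁴ − (474)⁴ = 8.67×10^11 − 5.05×10^10 = 8.17×10^11 K⁴.
Q = 0.17 × 5.67×10⁻⁸ × 0.0154 × 8.17×10^11 = 121 W.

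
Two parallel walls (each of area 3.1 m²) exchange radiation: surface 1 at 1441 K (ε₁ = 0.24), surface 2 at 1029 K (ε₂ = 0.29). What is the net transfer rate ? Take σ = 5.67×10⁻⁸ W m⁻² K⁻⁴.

For two large parallel gray plates, q = σ(T₁⁴ − T₂⁴) / (1/ε₁ + 1/ε₂ − 1).
1/ε₁ + 1/ε₂ − 1 = 1/0.24 + 1/0.29 − 1 = 6.615.
T₁⁴ − T₂⁴ = 4.31×10^12 − 1.12×10^12 = 3.19×10^12 K⁴.
q = 5.67×10⁻⁸ × 3.19×10^12 / 6.615 = 27300 W/m².
Q = q·A = 27300 × 3.1 = 84800 W.

Q ≈ 84800 W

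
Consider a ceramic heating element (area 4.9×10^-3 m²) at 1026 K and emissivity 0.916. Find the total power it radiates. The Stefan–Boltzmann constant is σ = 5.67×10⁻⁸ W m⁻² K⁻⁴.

P ≈ 282 W

Stefan–Boltzmann: P = εσAT⁴ = 0.916 × 5.67×10⁻⁸ × 4.90×10^-3 × (1026)⁴ = 0.916 × 5.67×10⁻⁸ × 4.90×10^-3 × 1.11×10^12.
P = 282 W.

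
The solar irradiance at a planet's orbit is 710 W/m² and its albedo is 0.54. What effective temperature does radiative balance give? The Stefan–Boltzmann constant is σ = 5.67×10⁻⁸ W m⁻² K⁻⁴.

T ≈ 195 K

Power absorbed = (1−a)S·πR²; power emitted = 4πR²σT⁴. Equating and cancelling πR²:
T = ((1−a)S / 4σ)^(1/4) = (327 / (4 × 5.67×10⁻⁸))^(1/4) = (1.44×10^9)^(1/4).
T = 195 K.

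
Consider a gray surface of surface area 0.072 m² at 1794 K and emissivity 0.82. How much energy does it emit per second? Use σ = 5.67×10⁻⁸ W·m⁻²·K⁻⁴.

Stefan–Boltzmann: P = εσAT⁴ = 0.82 × 5.67×10⁻⁸ × 0.0720 × (1794)⁴ = 0.82 × 5.67×10⁻⁸ × 0.0720 × 1.04×10^13.
P = 34700 W.

P ≈ 34700 W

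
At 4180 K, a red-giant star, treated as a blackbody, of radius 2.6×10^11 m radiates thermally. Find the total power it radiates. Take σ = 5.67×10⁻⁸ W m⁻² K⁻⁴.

P ≈ 1.47×10^31 W

A = 4πr² = 4π × (2.6×10^11)² = 8.49×10^23 m².
P = σAT⁴ = 5.67×10⁻⁸ × 8.49×10^23 × (4180)⁴ = 5.67×10⁻⁸ × 8.49×10^23 × 3.05×10^14.
P = 1.47×10^31 W.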